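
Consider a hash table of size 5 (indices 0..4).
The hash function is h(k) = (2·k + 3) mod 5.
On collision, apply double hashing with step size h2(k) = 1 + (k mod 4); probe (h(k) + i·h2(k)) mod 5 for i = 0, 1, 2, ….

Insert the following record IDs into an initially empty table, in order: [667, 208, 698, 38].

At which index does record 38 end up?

667: h=2 -> slot 2
208: h=4 -> slot 4
698: h=4, h2=3, probe 4,2,0 -> slot 0
38: h=4, h2=3, probe 4,2,0,3 -> slot 3
Table: [698, ., 667, 38, 208]

3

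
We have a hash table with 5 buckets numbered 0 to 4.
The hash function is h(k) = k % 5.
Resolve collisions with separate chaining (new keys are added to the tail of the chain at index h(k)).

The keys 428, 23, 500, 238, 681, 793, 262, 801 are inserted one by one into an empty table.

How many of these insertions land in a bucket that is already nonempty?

Insert 428: h=3, bucket 3 empty -> new chain.
Insert 23: h=3, bucket 3 nonempty -> append to chain.
Insert 500: h=0, bucket 0 empty -> new chain.
Insert 238: h=3, bucket 3 nonempty -> append to chain.
Insert 681: h=1, bucket 1 empty -> new chain.
Insert 793: h=3, bucket 3 nonempty -> append to chain.
Insert 262: h=2, bucket 2 empty -> new chain.
Insert 801: h=1, bucket 1 nonempty -> append to chain.
Final buckets:
0: 500
1: 681 -> 801
2: 262
3: 428 -> 23 -> 238 -> 793
4: -

4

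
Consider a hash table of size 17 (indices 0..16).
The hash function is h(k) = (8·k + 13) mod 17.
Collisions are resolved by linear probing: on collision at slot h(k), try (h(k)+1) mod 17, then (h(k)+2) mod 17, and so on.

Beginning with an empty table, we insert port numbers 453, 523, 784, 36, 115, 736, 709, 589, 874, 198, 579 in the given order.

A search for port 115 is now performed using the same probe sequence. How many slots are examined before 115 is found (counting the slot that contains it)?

3

453: h=16 → slot 16
523: h=15 → slot 15
784: h=12 → slot 12
36: h=12, probe 12,13 → slot 13
115: h=15, probe 15,16,0 → slot 0
736: h=2 → slot 2
709: h=7 → slot 7
589: h=16, probe 16,0,1 → slot 1
874: h=1, probe 1,2,3 → slot 3
198: h=16, probe 16,0,1,2,3,4 → slot 4
579: h=4, probe 4,5 → slot 5
Table: [115, 589, 736, 874, 198, 579, _, 709, _, _, _, _, 784, 36, _, 523, 453]
Lookup 115: h=15, probe 15,16,0 → found at 0.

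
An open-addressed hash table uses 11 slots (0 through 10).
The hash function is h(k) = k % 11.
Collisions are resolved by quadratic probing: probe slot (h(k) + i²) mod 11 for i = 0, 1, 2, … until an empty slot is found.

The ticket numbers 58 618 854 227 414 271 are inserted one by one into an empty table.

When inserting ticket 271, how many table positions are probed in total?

4

58: h=3 → slot 3
618: h=2 → slot 2
854: h=7 → slot 7
227: h=7, probe 7,8 → slot 8
414: h=7, probe 7,8,0 → slot 0
271: h=7, probe 7,8,0,5 → slot 5
Table: [414, ., 618, 58, ., 271, ., 854, 227, ., .]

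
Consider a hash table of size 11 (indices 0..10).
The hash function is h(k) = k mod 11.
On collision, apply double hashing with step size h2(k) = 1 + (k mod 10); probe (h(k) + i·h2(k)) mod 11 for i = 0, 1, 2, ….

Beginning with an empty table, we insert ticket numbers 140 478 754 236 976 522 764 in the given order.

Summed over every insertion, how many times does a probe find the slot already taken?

5

Insert 140: h=8, slot 8 empty -> index 8.
Insert 478: h=5, slot 5 empty -> index 5.
Insert 754: h=6, slot 6 empty -> index 6.
Insert 236: h=5, h2=7, slot 5 occupied -> index 1.
Insert 976: h=8, h2=7, slot 8 occupied -> index 4.
Insert 522: h=5, h2=3, slots 5,8 occupied -> index 0.
Insert 764: h=5, h2=5, slot 5 occupied -> index 10.
Table: [522, 236, —, —, 976, 478, 754, —, 140, —, 764]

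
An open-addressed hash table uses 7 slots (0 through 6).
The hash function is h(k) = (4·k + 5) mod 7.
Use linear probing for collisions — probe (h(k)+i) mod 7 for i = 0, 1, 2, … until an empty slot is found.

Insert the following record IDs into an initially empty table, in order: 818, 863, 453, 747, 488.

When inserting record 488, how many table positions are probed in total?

818 hashes to 1; slot 1 is free → place at 1.
863 hashes to 6; slot 6 is free → place at 6.
453 hashes to 4; slot 4 is free → place at 4.
747 hashes to 4; 4 taken → place at 5.
488 hashes to 4; 4,5,6 taken → place at 0.
Table: [488, 818, ., ., 453, 747, 863]

4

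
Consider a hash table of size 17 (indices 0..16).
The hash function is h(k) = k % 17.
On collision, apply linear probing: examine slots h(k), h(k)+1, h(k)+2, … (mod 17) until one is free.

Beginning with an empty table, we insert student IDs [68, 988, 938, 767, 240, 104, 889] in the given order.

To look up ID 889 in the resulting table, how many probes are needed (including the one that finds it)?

3

68 hashes to 0; slot 0 is free -> place at 0.
988 hashes to 2; slot 2 is free -> place at 2.
938 hashes to 3; slot 3 is free -> place at 3.
767 hashes to 2; 2,3 taken -> place at 4.
240 hashes to 2; 2,3,4 taken -> place at 5.
104 hashes to 2; 2,3,4,5 taken -> place at 6.
889 hashes to 5; 5,6 taken -> place at 7.
Table: [68, ∅, 988, 938, 767, 240, 104, 889, ∅, ∅, ∅, ∅, ∅, ∅, ∅, ∅, ∅]
Lookup 889: h=5, probe 5,6,7 → found at 7.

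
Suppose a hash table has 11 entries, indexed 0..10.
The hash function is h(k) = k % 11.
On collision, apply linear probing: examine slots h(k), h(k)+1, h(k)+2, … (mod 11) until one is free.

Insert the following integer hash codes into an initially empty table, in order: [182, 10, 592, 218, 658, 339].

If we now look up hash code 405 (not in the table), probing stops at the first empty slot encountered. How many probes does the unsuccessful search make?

6

182 hashes to 6; slot 6 is free => place at 6.
10 hashes to 10; slot 10 is free => place at 10.
592 hashes to 9; slot 9 is free => place at 9.
218 hashes to 9; 9,10 taken => place at 0.
658 hashes to 9; 9,10,0 taken => place at 1.
339 hashes to 9; 9,10,0,1 taken => place at 2.
Table: [218, 658, 339, —, —, —, 182, —, —, 592, 10]
Lookup 405: h=9, probe 9,10,0,1,2,3 → slot 3 empty, not found.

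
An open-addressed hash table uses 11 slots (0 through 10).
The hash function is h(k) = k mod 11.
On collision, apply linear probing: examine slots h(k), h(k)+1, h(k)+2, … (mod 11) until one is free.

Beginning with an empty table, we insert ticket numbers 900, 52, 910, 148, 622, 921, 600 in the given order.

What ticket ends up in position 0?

900 hashes to 9; slot 9 is free -> place at 9.
52 hashes to 8; slot 8 is free -> place at 8.
910 hashes to 8; 8,9 taken -> place at 10.
148 hashes to 5; slot 5 is free -> place at 5.
622 hashes to 6; slot 6 is free -> place at 6.
921 hashes to 8; 8,9,10 taken -> place at 0.
600 hashes to 6; 6 taken -> place at 7.
Table: [921, ∅, ∅, ∅, ∅, 148, 622, 600, 52, 900, 910]

921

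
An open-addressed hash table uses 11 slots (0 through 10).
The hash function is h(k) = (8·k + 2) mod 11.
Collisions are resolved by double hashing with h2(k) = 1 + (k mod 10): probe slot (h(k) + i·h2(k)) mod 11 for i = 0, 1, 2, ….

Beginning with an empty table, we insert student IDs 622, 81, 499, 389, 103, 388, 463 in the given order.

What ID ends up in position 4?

Insert 622: h=6, slot 6 empty => index 6.
Insert 81: h=1, slot 1 empty => index 1.
Insert 499: h=1, h2=10, slot 1 occupied => index 0.
Insert 389: h=1, h2=10, slots 1,0 occupied => index 10.
Insert 103: h=1, h2=4, slot 1 occupied => index 5.
Insert 388: h=4, slot 4 empty => index 4.
Insert 463: h=10, h2=4, slot 10 occupied => index 3.
Table: [499, 81, _, 463, 388, 103, 622, _, _, _, 389]

388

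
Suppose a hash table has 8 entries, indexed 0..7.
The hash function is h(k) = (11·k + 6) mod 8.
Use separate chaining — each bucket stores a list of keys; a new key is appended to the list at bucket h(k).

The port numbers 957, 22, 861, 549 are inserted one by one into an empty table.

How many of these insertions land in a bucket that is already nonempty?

2

957 -> bucket 5
22 -> bucket 0
861 -> bucket 5 (collision)
549 -> bucket 5 (collision)
Final buckets:
0: 22
1: .
2: .
3: .
4: .
5: 957 -> 861 -> 549
6: .
7: .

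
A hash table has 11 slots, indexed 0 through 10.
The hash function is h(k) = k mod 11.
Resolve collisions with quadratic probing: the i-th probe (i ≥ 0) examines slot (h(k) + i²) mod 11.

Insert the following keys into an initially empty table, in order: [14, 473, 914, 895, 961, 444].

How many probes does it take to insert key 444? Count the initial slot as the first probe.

14: h=3 => slot 3
473: h=0 => slot 0
914: h=1 => slot 1
895: h=4 => slot 4
961: h=4, probe 4,5 => slot 5
444: h=4, probe 4,5,8 => slot 8
Table: [473, 914, —, 14, 895, 961, —, —, 444, —, —]

3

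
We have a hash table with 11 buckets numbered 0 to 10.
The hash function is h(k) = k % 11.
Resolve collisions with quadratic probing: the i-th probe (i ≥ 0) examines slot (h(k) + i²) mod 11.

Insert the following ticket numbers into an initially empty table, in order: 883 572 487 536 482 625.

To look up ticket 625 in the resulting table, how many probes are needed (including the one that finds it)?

883 hashes to 3; slot 3 is free → place at 3.
572 hashes to 0; slot 0 is free → place at 0.
487 hashes to 3; 3 taken → place at 4.
536 hashes to 8; slot 8 is free → place at 8.
482 hashes to 9; slot 9 is free → place at 9.
625 hashes to 9; 9 taken → place at 10.
Table: [572, _, _, 883, 487, _, _, _, 536, 482, 625]
Lookup 625: h=9, probe 9,10 → found at 10.

2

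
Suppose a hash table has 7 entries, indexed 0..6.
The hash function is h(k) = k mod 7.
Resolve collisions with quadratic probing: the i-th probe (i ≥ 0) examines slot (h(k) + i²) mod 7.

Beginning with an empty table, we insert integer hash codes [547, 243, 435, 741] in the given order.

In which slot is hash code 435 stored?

2

547 hashes to 1; slot 1 is free → place at 1.
243 hashes to 5; slot 5 is free → place at 5.
435 hashes to 1; 1 taken → place at 2.
741 hashes to 6; slot 6 is free → place at 6.
Table: [—, 547, 435, —, —, 243, 741]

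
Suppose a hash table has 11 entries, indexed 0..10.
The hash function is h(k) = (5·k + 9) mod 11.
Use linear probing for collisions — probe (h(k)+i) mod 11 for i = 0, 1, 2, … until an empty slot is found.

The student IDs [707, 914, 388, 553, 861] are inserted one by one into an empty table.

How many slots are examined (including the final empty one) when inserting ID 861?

5

Insert 707: h=2, slot 2 empty -> index 2.
Insert 914: h=3, slot 3 empty -> index 3.
Insert 388: h=2, slots 2,3 occupied -> index 4.
Insert 553: h=2, slots 2,3,4 occupied -> index 5.
Insert 861: h=2, slots 2,3,4,5 occupied -> index 6.
Table: [—, —, 707, 914, 388, 553, 861, —, —, —, —]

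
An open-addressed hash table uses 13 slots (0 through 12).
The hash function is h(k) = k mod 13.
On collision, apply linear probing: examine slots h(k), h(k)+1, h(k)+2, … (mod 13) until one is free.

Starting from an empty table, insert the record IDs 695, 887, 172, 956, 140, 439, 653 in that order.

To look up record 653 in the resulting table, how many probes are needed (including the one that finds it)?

Insert 695: h=6, slot 6 empty => index 6.
Insert 887: h=3, slot 3 empty => index 3.
Insert 172: h=3, slot 3 occupied => index 4.
Insert 956: h=7, slot 7 empty => index 7.
Insert 140: h=10, slot 10 empty => index 10.
Insert 439: h=10, slot 10 occupied => index 11.
Insert 653: h=3, slots 3,4 occupied => index 5.
Table: [-, -, -, 887, 172, 653, 695, 956, -, -, 140, 439, -]
Lookup 653: h=3, probe 3,4,5 → found at 5.

3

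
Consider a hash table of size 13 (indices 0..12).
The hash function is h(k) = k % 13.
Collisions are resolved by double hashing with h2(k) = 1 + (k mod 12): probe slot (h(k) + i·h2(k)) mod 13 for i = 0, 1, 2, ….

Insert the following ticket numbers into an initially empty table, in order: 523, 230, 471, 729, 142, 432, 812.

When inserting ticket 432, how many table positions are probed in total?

523 hashes to 3; slot 3 is free -> place at 3.
230 hashes to 9; slot 9 is free -> place at 9.
471 hashes to 3, h2=4; 3 taken -> place at 7.
729 hashes to 1; slot 1 is free -> place at 1.
142 hashes to 12; slot 12 is free -> place at 12.
432 hashes to 3, h2=1; 3 taken -> place at 4.
812 hashes to 6; slot 6 is free -> place at 6.
Table: [-, 729, -, 523, 432, -, 812, 471, -, 230, -, -, 142]

2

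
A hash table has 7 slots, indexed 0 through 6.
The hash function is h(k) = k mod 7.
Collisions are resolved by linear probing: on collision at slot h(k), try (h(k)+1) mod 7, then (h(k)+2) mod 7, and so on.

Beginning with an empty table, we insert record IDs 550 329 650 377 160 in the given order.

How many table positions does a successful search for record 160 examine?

4

550: h=4 -> slot 4
329: h=0 -> slot 0
650: h=6 -> slot 6
377: h=6, probe 6,0,1 -> slot 1
160: h=6, probe 6,0,1,2 -> slot 2
Table: [329, 377, 160, ∅, 550, ∅, 650]
Lookup 160: h=6, probe 6,0,1,2 → found at 2.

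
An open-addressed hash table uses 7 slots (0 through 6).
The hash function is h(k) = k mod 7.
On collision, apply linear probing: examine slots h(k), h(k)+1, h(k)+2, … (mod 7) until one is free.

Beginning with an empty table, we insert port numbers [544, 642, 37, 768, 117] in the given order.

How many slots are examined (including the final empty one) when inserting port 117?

4

544 hashes to 5; slot 5 is free -> place at 5.
642 hashes to 5; 5 taken -> place at 6.
37 hashes to 2; slot 2 is free -> place at 2.
768 hashes to 5; 5,6 taken -> place at 0.
117 hashes to 5; 5,6,0 taken -> place at 1.
Table: [768, 117, 37, _, _, 544, 642]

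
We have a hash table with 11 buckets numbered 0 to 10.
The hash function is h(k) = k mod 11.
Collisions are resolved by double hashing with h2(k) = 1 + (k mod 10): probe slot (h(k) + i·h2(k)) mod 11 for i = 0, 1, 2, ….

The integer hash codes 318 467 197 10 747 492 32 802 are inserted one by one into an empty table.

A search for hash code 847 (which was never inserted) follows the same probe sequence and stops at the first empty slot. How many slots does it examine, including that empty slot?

8

Insert 318: h=10, slot 10 empty -> index 10.
Insert 467: h=5, slot 5 empty -> index 5.
Insert 197: h=10, h2=8, slot 10 occupied -> index 7.
Insert 10: h=10, h2=1, slot 10 occupied -> index 0.
Insert 747: h=10, h2=8, slots 10,7 occupied -> index 4.
Insert 492: h=8, slot 8 empty -> index 8.
Insert 32: h=10, h2=3, slot 10 occupied -> index 2.
Insert 802: h=10, h2=3, slots 10,2,5,8,0 occupied -> index 3.
Table: [10, -, 32, 802, 747, 467, -, 197, 492, -, 318]
Lookup 847: h=0, h2=8, probe 0,8,5,2,10,7,4,1 → slot 1 empty, not found.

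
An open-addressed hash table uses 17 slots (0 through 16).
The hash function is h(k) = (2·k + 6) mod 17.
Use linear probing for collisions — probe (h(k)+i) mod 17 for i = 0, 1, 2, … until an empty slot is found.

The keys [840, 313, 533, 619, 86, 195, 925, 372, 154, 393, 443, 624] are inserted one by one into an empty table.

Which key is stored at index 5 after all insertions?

619

Insert 840: h=3, slot 3 empty -> index 3.
Insert 313: h=3, slot 3 occupied -> index 4.
Insert 533: h=1, slot 1 empty -> index 1.
Insert 619: h=3, slots 3,4 occupied -> index 5.
Insert 86: h=8, slot 8 empty -> index 8.
Insert 195: h=5, slot 5 occupied -> index 6.
Insert 925: h=3, slots 3,4,5,6 occupied -> index 7.
Insert 372: h=2, slot 2 empty -> index 2.
Insert 154: h=8, slot 8 occupied -> index 9.
Insert 393: h=10, slot 10 empty -> index 10.
Insert 443: h=8, slots 8,9,10 occupied -> index 11.
Insert 624: h=13, slot 13 empty -> index 13.
Table: [., 533, 372, 840, 313, 619, 195, 925, 86, 154, 393, 443, ., 624, ., ., .]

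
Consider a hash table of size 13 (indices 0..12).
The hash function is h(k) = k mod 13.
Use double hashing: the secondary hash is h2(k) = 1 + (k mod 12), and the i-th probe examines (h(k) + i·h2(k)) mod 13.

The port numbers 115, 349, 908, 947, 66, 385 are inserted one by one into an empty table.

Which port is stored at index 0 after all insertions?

349

115 hashes to 11; slot 11 is free → place at 11.
349 hashes to 11, h2=2; 11 taken → place at 0.
908 hashes to 11, h2=9; 11 taken → place at 7.
947 hashes to 11, h2=12; 11 taken → place at 10.
66 hashes to 1; slot 1 is free → place at 1.
385 hashes to 8; slot 8 is free → place at 8.
Table: [349, 66, _, _, _, _, _, 908, 385, _, 947, 115, _]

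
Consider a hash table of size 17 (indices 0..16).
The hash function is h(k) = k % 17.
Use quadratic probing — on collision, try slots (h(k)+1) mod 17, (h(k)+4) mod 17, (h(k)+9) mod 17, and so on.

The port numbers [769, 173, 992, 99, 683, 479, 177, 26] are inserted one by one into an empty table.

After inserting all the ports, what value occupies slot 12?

479

769: h=4 -> slot 4
173: h=3 -> slot 3
992: h=6 -> slot 6
99: h=14 -> slot 14
683: h=3, probe 3,4,7 -> slot 7
479: h=3, probe 3,4,7,12 -> slot 12
177: h=7, probe 7,8 -> slot 8
26: h=9 -> slot 9
Table: [., ., ., 173, 769, ., 992, 683, 177, 26, ., ., 479, ., 99, ., .]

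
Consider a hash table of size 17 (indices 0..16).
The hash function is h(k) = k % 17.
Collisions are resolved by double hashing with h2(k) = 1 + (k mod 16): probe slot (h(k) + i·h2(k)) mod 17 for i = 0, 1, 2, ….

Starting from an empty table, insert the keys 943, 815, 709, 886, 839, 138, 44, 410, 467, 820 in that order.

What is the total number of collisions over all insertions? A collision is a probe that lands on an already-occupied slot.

6

943: h=8 -> slot 8
815: h=16 -> slot 16
709: h=12 -> slot 12
886: h=2 -> slot 2
839: h=6 -> slot 6
138: h=2, h2=11, probe 2,13 -> slot 13
44: h=10 -> slot 10
410: h=2, h2=11, probe 2,13,7 -> slot 7
467: h=8, h2=4, probe 8,12,16,3 -> slot 3
820: h=4 -> slot 4
Table: [-, -, 886, 467, 820, -, 839, 410, 943, -, 44, -, 709, 138, -, -, 815]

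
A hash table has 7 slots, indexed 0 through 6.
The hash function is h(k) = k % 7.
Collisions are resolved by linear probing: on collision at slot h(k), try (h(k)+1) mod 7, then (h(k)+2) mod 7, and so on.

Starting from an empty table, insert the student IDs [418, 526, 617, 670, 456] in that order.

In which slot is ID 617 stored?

Insert 418: h=5, slot 5 empty → index 5.
Insert 526: h=1, slot 1 empty → index 1.
Insert 617: h=1, slot 1 occupied → index 2.
Insert 670: h=5, slot 5 occupied → index 6.
Insert 456: h=1, slots 1,2 occupied → index 3.
Table: [—, 526, 617, 456, —, 418, 670]

2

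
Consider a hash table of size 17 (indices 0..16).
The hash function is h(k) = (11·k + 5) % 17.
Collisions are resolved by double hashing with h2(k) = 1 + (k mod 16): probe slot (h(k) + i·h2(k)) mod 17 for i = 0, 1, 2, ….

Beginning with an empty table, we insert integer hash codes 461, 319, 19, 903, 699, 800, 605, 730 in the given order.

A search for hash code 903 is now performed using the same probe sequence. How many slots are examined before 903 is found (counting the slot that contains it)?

2

Insert 461: h=10, slot 10 empty => index 10.
Insert 319: h=12, slot 12 empty => index 12.
Insert 19: h=10, h2=4, slot 10 occupied => index 14.
Insert 903: h=10, h2=8, slot 10 occupied => index 1.
Insert 699: h=10, h2=12, slot 10 occupied => index 5.
Insert 800: h=16, slot 16 empty => index 16.
Insert 605: h=13, slot 13 empty => index 13.
Insert 730: h=11, slot 11 empty => index 11.
Table: [-, 903, -, -, -, 699, -, -, -, -, 461, 730, 319, 605, 19, -, 800]
Lookup 903: h=10, h2=8, probe 10,1 → found at 1.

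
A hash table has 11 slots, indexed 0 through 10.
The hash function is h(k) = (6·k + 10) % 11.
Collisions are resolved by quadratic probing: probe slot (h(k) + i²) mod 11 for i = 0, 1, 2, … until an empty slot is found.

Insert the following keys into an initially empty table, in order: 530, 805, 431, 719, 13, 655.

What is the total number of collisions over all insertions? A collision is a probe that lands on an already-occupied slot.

8

530 hashes to 0; slot 0 is free -> place at 0.
805 hashes to 0; 0 taken -> place at 1.
431 hashes to 0; 0,1 taken -> place at 4.
719 hashes to 1; 1 taken -> place at 2.
13 hashes to 0; 0,1,4 taken -> place at 9.
655 hashes to 2; 2 taken -> place at 3.
Table: [530, 805, 719, 655, 431, —, —, —, —, 13, —]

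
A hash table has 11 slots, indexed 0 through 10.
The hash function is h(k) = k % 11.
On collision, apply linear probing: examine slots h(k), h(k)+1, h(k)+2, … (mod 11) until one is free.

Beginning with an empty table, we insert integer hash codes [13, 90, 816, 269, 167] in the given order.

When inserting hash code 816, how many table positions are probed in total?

13: h=2 → slot 2
90: h=2, probe 2,3 → slot 3
816: h=2, probe 2,3,4 → slot 4
269: h=5 → slot 5
167: h=2, probe 2,3,4,5,6 → slot 6
Table: [_, _, 13, 90, 816, 269, 167, _, _, _, _]

3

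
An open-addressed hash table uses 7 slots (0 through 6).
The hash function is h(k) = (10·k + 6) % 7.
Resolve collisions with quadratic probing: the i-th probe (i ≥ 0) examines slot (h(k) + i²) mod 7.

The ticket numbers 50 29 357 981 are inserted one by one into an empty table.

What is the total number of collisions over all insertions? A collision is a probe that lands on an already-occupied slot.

4

50: h=2 → slot 2
29: h=2, probe 2,3 → slot 3
357: h=6 → slot 6
981: h=2, probe 2,3,6,4 → slot 4
Table: [-, -, 50, 29, 981, -, 357]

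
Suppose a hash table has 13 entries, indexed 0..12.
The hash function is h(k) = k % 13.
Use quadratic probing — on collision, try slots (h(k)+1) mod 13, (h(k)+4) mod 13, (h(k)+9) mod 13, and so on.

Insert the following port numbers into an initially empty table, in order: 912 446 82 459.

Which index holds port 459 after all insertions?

Insert 912: h=2, slot 2 empty -> index 2.
Insert 446: h=4, slot 4 empty -> index 4.
Insert 82: h=4, slot 4 occupied -> index 5.
Insert 459: h=4, slots 4,5 occupied -> index 8.
Table: [∅, ∅, 912, ∅, 446, 82, ∅, ∅, 459, ∅, ∅, ∅, ∅]

8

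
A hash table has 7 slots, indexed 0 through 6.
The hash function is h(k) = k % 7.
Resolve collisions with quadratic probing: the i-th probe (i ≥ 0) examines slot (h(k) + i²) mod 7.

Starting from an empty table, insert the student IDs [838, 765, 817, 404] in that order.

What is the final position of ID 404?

0

838 hashes to 5; slot 5 is free → place at 5.
765 hashes to 2; slot 2 is free → place at 2.
817 hashes to 5; 5 taken → place at 6.
404 hashes to 5; 5,6,2 taken → place at 0.
Table: [404, _, 765, _, _, 838, 817]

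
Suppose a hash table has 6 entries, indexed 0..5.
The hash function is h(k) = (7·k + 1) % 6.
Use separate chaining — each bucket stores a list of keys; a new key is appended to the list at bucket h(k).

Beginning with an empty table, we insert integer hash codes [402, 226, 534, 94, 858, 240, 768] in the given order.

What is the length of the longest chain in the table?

402 -> bucket 1
226 -> bucket 5
534 -> bucket 1 (collision)
94 -> bucket 5 (collision)
858 -> bucket 1 (collision)
240 -> bucket 1 (collision)
768 -> bucket 1 (collision)
Final buckets:
0: ∅
1: 402 -> 534 -> 858 -> 240 -> 768
2: ∅
3: ∅
4: ∅
5: 226 -> 94

5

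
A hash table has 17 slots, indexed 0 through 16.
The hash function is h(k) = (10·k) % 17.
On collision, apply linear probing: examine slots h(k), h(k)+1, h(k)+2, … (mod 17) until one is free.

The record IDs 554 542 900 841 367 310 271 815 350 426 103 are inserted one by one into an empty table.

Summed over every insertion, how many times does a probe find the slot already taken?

7

554 hashes to 15; slot 15 is free -> place at 15.
542 hashes to 14; slot 14 is free -> place at 14.
900 hashes to 7; slot 7 is free -> place at 7.
841 hashes to 12; slot 12 is free -> place at 12.
367 hashes to 15; 15 taken -> place at 16.
310 hashes to 6; slot 6 is free -> place at 6.
271 hashes to 7; 7 taken -> place at 8.
815 hashes to 7; 7,8 taken -> place at 9.
350 hashes to 15; 15,16 taken -> place at 0.
426 hashes to 10; slot 10 is free -> place at 10.
103 hashes to 10; 10 taken -> place at 11.
Table: [350, —, —, —, —, —, 310, 900, 271, 815, 426, 103, 841, —, 542, 554, 367]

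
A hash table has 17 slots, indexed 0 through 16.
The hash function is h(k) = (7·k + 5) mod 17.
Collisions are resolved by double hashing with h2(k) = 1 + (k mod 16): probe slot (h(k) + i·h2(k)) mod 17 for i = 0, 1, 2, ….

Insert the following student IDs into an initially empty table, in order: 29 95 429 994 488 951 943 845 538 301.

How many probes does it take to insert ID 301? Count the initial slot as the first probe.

Insert 29: h=4, slot 4 empty → index 4.
Insert 95: h=7, slot 7 empty → index 7.
Insert 429: h=16, slot 16 empty → index 16.
Insert 994: h=10, slot 10 empty → index 10.
Insert 488: h=4, h2=9, slot 4 occupied → index 13.
Insert 951: h=15, slot 15 empty → index 15.
Insert 943: h=10, h2=16, slot 10 occupied → index 9.
Insert 845: h=4, h2=14, slot 4 occupied → index 1.
Insert 538: h=14, slot 14 empty → index 14.
Insert 301: h=4, h2=14, slots 4,1,15 occupied → index 12.
Table: [—, 845, —, —, 29, —, —, 95, —, 943, 994, —, 301, 488, 538, 951, 429]

4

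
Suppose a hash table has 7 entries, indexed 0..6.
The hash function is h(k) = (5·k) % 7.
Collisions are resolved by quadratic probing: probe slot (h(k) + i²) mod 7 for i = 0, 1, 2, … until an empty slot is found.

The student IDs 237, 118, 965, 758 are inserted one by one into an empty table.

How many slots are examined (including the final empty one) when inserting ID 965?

237: h=2 → slot 2
118: h=2, probe 2,3 → slot 3
965: h=2, probe 2,3,6 → slot 6
758: h=3, probe 3,4 → slot 4
Table: [_, _, 237, 118, 758, _, 965]

3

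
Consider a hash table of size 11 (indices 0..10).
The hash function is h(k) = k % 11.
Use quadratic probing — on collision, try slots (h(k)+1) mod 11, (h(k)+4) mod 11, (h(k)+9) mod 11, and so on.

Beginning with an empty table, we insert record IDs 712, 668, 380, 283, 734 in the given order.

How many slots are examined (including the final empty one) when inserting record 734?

5

712 hashes to 8; slot 8 is free => place at 8.
668 hashes to 8; 8 taken => place at 9.
380 hashes to 6; slot 6 is free => place at 6.
283 hashes to 8; 8,9 taken => place at 1.
734 hashes to 8; 8,9,1,6 taken => place at 2.
Table: [_, 283, 734, _, _, _, 380, _, 712, 668, _]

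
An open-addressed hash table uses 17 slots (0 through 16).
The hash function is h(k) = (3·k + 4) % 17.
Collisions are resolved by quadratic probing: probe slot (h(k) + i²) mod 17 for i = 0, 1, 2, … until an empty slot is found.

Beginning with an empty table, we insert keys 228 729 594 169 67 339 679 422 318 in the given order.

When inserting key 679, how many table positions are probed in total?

5

228 hashes to 8; slot 8 is free → place at 8.
729 hashes to 15; slot 15 is free → place at 15.
594 hashes to 1; slot 1 is free → place at 1.
169 hashes to 1; 1 taken → place at 2.
67 hashes to 1; 1,2 taken → place at 5.
339 hashes to 1; 1,2,5 taken → place at 10.
679 hashes to 1; 1,2,5,10 taken → place at 0.
422 hashes to 12; slot 12 is free → place at 12.
318 hashes to 6; slot 6 is free → place at 6.
Table: [679, 594, 169, -, -, 67, 318, -, 228, -, 339, -, 422, -, -, 729, -]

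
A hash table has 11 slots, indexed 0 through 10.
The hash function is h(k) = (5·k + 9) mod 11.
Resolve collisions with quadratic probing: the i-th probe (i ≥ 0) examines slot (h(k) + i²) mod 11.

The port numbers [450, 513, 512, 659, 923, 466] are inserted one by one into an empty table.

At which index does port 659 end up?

Insert 450: h=4, slot 4 empty => index 4.
Insert 513: h=0, slot 0 empty => index 0.
Insert 512: h=6, slot 6 empty => index 6.
Insert 659: h=4, slot 4 occupied => index 5.
Insert 923: h=4, slots 4,5 occupied => index 8.
Insert 466: h=7, slot 7 empty => index 7.
Table: [513, -, -, -, 450, 659, 512, 466, 923, -, -]

5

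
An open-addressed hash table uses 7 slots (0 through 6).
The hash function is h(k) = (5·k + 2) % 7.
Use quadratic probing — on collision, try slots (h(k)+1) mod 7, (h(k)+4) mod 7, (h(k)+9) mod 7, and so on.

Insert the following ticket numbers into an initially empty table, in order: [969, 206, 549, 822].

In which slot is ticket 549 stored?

969: h=3 → slot 3
206: h=3, probe 3,4 → slot 4
549: h=3, probe 3,4,0 → slot 0
822: h=3, probe 3,4,0,5 → slot 5
Table: [549, -, -, 969, 206, 822, -]

0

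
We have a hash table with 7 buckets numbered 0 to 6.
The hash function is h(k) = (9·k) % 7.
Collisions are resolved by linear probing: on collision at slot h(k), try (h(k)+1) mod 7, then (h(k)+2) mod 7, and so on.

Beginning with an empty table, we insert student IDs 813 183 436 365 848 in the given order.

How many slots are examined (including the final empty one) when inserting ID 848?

5

813: h=2 → slot 2
183: h=2, probe 2,3 → slot 3
436: h=4 → slot 4
365: h=2, probe 2,3,4,5 → slot 5
848: h=2, probe 2,3,4,5,6 → slot 6
Table: [—, —, 813, 183, 436, 365, 848]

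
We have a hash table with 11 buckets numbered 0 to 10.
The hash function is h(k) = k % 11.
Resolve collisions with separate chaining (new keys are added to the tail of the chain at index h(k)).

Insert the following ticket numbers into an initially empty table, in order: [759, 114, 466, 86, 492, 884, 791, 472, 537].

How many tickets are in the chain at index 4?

Insert 759: h=0, bucket 0 empty -> new chain.
Insert 114: h=4, bucket 4 empty -> new chain.
Insert 466: h=4, bucket 4 nonempty -> append to chain.
Insert 86: h=9, bucket 9 empty -> new chain.
Insert 492: h=8, bucket 8 empty -> new chain.
Insert 884: h=4, bucket 4 nonempty -> append to chain.
Insert 791: h=10, bucket 10 empty -> new chain.
Insert 472: h=10, bucket 10 nonempty -> append to chain.
Insert 537: h=9, bucket 9 nonempty -> append to chain.
Final buckets:
0: 759
1: -
2: -
3: -
4: 114 -> 466 -> 884
5: -
6: -
7: -
8: 492
9: 86 -> 537
10: 791 -> 472

3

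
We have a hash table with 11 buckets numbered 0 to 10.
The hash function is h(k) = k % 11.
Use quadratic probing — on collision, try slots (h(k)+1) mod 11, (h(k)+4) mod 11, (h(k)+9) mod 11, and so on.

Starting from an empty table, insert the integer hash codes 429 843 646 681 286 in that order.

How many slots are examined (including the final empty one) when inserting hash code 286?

Insert 429: h=0, slot 0 empty -> index 0.
Insert 843: h=7, slot 7 empty -> index 7.
Insert 646: h=8, slot 8 empty -> index 8.
Insert 681: h=10, slot 10 empty -> index 10.
Insert 286: h=0, slot 0 occupied -> index 1.
Table: [429, 286, ., ., ., ., ., 843, 646, ., 681]

2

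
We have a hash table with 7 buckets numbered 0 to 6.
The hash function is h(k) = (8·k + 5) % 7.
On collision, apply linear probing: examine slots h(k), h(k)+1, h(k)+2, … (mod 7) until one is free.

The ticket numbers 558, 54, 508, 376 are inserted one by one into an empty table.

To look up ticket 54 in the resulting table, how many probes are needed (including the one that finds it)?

Insert 558: h=3, slot 3 empty => index 3.
Insert 54: h=3, slot 3 occupied => index 4.
Insert 508: h=2, slot 2 empty => index 2.
Insert 376: h=3, slots 3,4 occupied => index 5.
Table: [-, -, 508, 558, 54, 376, -]
Lookup 54: h=3, probe 3,4 → found at 4.

2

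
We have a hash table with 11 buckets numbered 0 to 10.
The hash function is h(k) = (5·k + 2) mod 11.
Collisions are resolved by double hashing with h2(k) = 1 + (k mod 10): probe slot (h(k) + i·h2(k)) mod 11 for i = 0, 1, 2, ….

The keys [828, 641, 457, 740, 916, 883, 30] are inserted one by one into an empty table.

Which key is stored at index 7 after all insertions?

828 hashes to 6; slot 6 is free → place at 6.
641 hashes to 6, h2=2; 6 taken → place at 8.
457 hashes to 10; slot 10 is free → place at 10.
740 hashes to 6, h2=1; 6 taken → place at 7.
916 hashes to 6, h2=7; 6 taken → place at 2.
883 hashes to 6, h2=4; 6,10 taken → place at 3.
30 hashes to 9; slot 9 is free → place at 9.
Table: [—, —, 916, 883, —, —, 828, 740, 641, 30, 457]

740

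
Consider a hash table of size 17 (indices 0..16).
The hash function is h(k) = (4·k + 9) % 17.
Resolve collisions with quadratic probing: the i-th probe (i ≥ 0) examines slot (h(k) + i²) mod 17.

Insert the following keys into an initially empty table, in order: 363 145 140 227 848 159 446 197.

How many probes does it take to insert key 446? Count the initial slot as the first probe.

Insert 363: h=16, slot 16 empty => index 16.
Insert 145: h=11, slot 11 empty => index 11.
Insert 140: h=8, slot 8 empty => index 8.
Insert 227: h=16, slot 16 occupied => index 0.
Insert 848: h=1, slot 1 empty => index 1.
Insert 159: h=16, slots 16,0 occupied => index 3.
Insert 446: h=8, slot 8 occupied => index 9.
Insert 197: h=15, slot 15 empty => index 15.
Table: [227, 848, ., 159, ., ., ., ., 140, 446, ., 145, ., ., ., 197, 363]

2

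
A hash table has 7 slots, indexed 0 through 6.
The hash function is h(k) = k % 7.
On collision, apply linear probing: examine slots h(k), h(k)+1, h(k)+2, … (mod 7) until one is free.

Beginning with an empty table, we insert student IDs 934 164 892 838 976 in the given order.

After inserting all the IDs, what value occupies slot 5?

892

934: h=3 → slot 3
164: h=3, probe 3,4 → slot 4
892: h=3, probe 3,4,5 → slot 5
838: h=5, probe 5,6 → slot 6
976: h=3, probe 3,4,5,6,0 → slot 0
Table: [976, _, _, 934, 164, 892, 838]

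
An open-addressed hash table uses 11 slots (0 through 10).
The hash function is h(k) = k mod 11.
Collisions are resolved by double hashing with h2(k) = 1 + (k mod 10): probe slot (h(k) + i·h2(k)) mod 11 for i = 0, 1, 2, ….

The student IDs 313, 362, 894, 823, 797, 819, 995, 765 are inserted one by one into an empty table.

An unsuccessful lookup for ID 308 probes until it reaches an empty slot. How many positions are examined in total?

313 hashes to 5; slot 5 is free -> place at 5.
362 hashes to 10; slot 10 is free -> place at 10.
894 hashes to 3; slot 3 is free -> place at 3.
823 hashes to 9; slot 9 is free -> place at 9.
797 hashes to 5, h2=8; 5 taken -> place at 2.
819 hashes to 5, h2=10; 5 taken -> place at 4.
995 hashes to 5, h2=6; 5 taken -> place at 0.
765 hashes to 6; slot 6 is free -> place at 6.
Table: [995, ., 797, 894, 819, 313, 765, ., ., 823, 362]
Lookup 308: h=0, h2=9, probe 0,9,7 → slot 7 empty, not found.

3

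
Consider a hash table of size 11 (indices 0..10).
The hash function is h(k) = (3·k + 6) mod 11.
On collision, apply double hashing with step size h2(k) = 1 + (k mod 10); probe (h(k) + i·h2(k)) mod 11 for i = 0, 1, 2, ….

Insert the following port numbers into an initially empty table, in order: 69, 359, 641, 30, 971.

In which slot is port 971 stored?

10

Insert 69: h=4, slot 4 empty -> index 4.
Insert 359: h=5, slot 5 empty -> index 5.
Insert 641: h=4, h2=2, slot 4 occupied -> index 6.
Insert 30: h=8, slot 8 empty -> index 8.
Insert 971: h=4, h2=2, slots 4,6,8 occupied -> index 10.
Table: [-, -, -, -, 69, 359, 641, -, 30, -, 971]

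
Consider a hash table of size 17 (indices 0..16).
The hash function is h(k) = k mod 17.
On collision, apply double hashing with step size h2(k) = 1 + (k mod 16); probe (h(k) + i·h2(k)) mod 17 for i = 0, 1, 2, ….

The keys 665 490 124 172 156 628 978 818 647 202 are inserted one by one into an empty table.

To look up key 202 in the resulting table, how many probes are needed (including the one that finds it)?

665 hashes to 2; slot 2 is free -> place at 2.
490 hashes to 14; slot 14 is free -> place at 14.
124 hashes to 5; slot 5 is free -> place at 5.
172 hashes to 2, h2=13; 2 taken -> place at 15.
156 hashes to 3; slot 3 is free -> place at 3.
628 hashes to 16; slot 16 is free -> place at 16.
978 hashes to 9; slot 9 is free -> place at 9.
818 hashes to 2, h2=3; 2,5 taken -> place at 8.
647 hashes to 1; slot 1 is free -> place at 1.
202 hashes to 15, h2=11; 15,9,3,14,8,2 taken -> place at 13.
Table: [-, 647, 665, 156, -, 124, -, -, 818, 978, -, -, -, 202, 490, 172, 628]
Lookup 202: h=15, h2=11, probe 15,9,3,14,8,2,13 → found at 13.

7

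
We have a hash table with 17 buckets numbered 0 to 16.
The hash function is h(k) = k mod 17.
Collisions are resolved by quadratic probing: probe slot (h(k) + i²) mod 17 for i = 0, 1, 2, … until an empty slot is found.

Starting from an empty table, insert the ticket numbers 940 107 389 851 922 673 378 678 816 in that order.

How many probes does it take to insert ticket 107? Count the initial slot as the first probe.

2

Insert 940: h=5, slot 5 empty -> index 5.
Insert 107: h=5, slot 5 occupied -> index 6.
Insert 389: h=15, slot 15 empty -> index 15.
Insert 851: h=1, slot 1 empty -> index 1.
Insert 922: h=4, slot 4 empty -> index 4.
Insert 673: h=10, slot 10 empty -> index 10.
Insert 378: h=4, slots 4,5 occupied -> index 8.
Insert 678: h=15, slot 15 occupied -> index 16.
Insert 816: h=0, slot 0 empty -> index 0.
Table: [816, 851, —, —, 922, 940, 107, —, 378, —, 673, —, —, —, —, 389, 678]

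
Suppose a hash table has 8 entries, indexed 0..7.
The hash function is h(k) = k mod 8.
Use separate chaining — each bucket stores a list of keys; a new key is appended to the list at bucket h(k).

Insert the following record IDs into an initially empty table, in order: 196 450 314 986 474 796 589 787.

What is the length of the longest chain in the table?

4

Insert 196: h=4, bucket 4 empty -> new chain.
Insert 450: h=2, bucket 2 empty -> new chain.
Insert 314: h=2, bucket 2 nonempty -> append to chain.
Insert 986: h=2, bucket 2 nonempty -> append to chain.
Insert 474: h=2, bucket 2 nonempty -> append to chain.
Insert 796: h=4, bucket 4 nonempty -> append to chain.
Insert 589: h=5, bucket 5 empty -> new chain.
Insert 787: h=3, bucket 3 empty -> new chain.
Final buckets:
0: —
1: —
2: 450 -> 314 -> 986 -> 474
3: 787
4: 196 -> 796
5: 589
6: —
7: —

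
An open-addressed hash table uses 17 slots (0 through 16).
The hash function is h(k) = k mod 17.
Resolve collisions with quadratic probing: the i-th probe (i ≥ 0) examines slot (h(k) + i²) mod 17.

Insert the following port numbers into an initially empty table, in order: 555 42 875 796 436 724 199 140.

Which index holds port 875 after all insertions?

Insert 555: h=11, slot 11 empty => index 11.
Insert 42: h=8, slot 8 empty => index 8.
Insert 875: h=8, slot 8 occupied => index 9.
Insert 796: h=14, slot 14 empty => index 14.
Insert 436: h=11, slot 11 occupied => index 12.
Insert 724: h=10, slot 10 empty => index 10.
Insert 199: h=12, slot 12 occupied => index 13.
Insert 140: h=4, slot 4 empty => index 4.
Table: [_, _, _, _, 140, _, _, _, 42, 875, 724, 555, 436, 199, 796, _, _]

9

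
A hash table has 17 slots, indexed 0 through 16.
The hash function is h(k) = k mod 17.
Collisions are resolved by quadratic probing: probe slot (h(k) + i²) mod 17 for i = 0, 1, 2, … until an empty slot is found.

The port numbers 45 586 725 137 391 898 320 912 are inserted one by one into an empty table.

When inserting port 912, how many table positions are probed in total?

4

Insert 45: h=11, slot 11 empty => index 11.
Insert 586: h=8, slot 8 empty => index 8.
Insert 725: h=11, slot 11 occupied => index 12.
Insert 137: h=1, slot 1 empty => index 1.
Insert 391: h=0, slot 0 empty => index 0.
Insert 898: h=14, slot 14 empty => index 14.
Insert 320: h=14, slot 14 occupied => index 15.
Insert 912: h=11, slots 11,12,15 occupied => index 3.
Table: [391, 137, -, 912, -, -, -, -, 586, -, -, 45, 725, -, 898, 320, -]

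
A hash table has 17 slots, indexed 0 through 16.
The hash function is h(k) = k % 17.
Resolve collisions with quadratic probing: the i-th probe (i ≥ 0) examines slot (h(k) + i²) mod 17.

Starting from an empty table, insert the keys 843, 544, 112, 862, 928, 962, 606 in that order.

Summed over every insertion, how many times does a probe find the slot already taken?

8

Insert 843: h=10, slot 10 empty → index 10.
Insert 544: h=0, slot 0 empty → index 0.
Insert 112: h=10, slot 10 occupied → index 11.
Insert 862: h=12, slot 12 empty → index 12.
Insert 928: h=10, slots 10,11 occupied → index 14.
Insert 962: h=10, slots 10,11,14 occupied → index 2.
Insert 606: h=11, slots 11,12 occupied → index 15.
Table: [544, —, 962, —, —, —, —, —, —, —, 843, 112, 862, —, 928, 606, —]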